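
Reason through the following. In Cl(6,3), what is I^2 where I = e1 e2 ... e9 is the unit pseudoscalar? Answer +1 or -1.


The pseudoscalar I = e1...e_n (product of all n generators) of Cl(p,q) satisfies I^2 = (-1)^(q + n(n-1)/2).
p = 6, q = 3, n = p + q = 9
n(n-1)/2 = 9 * 8 / 2 = 36
Exponent = q + n(n-1)/2 = 3 + 36 = 39
I^2 = (-1)^39 = -1


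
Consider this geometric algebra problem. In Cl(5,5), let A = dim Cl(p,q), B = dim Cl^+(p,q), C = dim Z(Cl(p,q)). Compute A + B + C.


n = 5 + 5 = 10
Total dim = 2^10 = 1024
Even subalgebra dim = 2^9 = 512
n is even, so center dim = 1
Sum = 1024 + 512 + 1 = 1537


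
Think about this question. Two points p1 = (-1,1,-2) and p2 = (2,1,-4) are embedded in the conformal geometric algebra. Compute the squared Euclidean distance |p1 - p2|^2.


p1 - p2 = (-3, 0, 2)
|p1 - p2|^2 = (-3)^2 + 0^2 + 2^2
= 9 + 0 + 4
= 13


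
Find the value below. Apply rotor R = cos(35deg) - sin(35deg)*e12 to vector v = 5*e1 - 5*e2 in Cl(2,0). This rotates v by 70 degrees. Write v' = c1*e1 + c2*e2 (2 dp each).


Rotor R = cos(35deg) - sin(35deg)*e12
Rotation angle theta = 2 * 35 = 70 degrees
v' = R*v*~R rotates v by theta.
cos(70deg) = 0.3420, sin(70deg) = 0.9397
v'_1 = 5*cos(70deg) - (-5)*sin(70deg)
= 5*0.3420 - (-5)*0.9397
= 6.41
v'_2 = 5*sin(70deg) + (-5)*cos(70deg)
= 5*0.9397 + (-5)*0.3420
= 2.99
v' = 6.41*e1 + 2.99*e2


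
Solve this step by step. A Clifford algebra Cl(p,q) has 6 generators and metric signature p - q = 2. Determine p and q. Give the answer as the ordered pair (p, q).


We need p + q = 6 and p - q = 2.
Adding: 2p = 6 + 2 = 8, so p = 4.
Then q = 6 - 4 = 2.
(p, q) = (4, 2)


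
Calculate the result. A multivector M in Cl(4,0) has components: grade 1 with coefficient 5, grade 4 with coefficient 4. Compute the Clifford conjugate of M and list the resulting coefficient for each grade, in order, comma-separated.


Clifford conjugate sign for grade k: (-1)^(k(k+1)/2)
Grade 1: (-1)^(1*2/2) = (-1)^1 = -1, coeff 5 -> -5
Grade 4: (-1)^(4*5/2) = (-1)^10 = 1, coeff 4 -> 4
Conjugated coefficients: -5, 4


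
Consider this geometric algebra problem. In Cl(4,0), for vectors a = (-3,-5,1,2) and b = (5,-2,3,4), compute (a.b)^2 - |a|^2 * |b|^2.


a . b = (-3)*5 + (-5)*(-2) + 1*3 + 2*4
= -15 + 10 + 3 + 8 = 6
|a|^2 = (-3)^2 + (-5)^2 + 1^2 + 2^2 = 39
|b|^2 = 5^2 + (-2)^2 + 3^2 + 4^2 = 54
(a.b)^2 = 6^2 = 36
|a|^2 * |b|^2 = 39 * 54 = 2106
Result = 36 - 2106 = -2070


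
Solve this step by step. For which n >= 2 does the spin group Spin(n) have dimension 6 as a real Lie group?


dim Spin(n) = dim so(n) = n(n-1)/2.
Solve n(n-1)/2 = 6, i.e. n^2 - n - 12 = 0.
Discriminant = 1 + 8*6 = 49
n = (1 + sqrt(49))/2 = (1 + 7)/2 = 4


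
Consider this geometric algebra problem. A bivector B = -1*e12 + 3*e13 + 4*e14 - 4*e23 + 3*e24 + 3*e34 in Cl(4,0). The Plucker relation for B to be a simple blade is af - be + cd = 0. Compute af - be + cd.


Plucker relation: af - be + cd
a*f = (-1)*3 = -3
b*e = 3*3 = 9
c*d = 4*(-4) = -16
af - be + cd = -3 - 9 + (-16)
= -28


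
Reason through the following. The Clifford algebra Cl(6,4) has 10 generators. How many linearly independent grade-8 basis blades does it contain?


Number of grade-k basis blades in Cl(p,q) with n = p + q is C(n, k).
n = 6 + 4 = 10
C(10, 8) = 10! / (8! * 2!)
= 3628800 / (40320 * 2)
= 45


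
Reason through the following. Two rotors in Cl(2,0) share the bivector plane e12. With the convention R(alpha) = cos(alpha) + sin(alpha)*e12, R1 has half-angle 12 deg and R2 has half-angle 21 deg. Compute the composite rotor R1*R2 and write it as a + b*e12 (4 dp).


Same-plane rotors commute and their half-angles add:
R1*R2 = cos(a1 + a2) + sin(a1 + a2)*e12.
a1 + a2 = 12 + 21 = 33 deg
cos(33 deg) = 0.8387
sin(33 deg) = 0.5446
R1*R2 = 0.8387 + 0.5446*e12


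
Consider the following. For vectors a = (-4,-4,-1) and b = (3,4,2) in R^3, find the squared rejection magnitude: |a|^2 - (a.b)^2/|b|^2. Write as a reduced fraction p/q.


|a|^2 = (-4)^2 + (-4)^2 + (-1)^2 = 33
|b|^2 = 3^2 + 4^2 + 2^2 = 29
a . b = (-4)*3 + (-4)*4 + (-1)*2 = -30
(a.b)^2 = (-30)^2 = 900
|rej|^2 = 33 - 900/29
= (957 - 900)/29
= 57/29
In lowest terms: 57/29


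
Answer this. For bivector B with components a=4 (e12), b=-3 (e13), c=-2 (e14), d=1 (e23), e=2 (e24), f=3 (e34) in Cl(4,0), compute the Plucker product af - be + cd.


Plucker relation: af - be + cd
a*f = 4*3 = 12
b*e = (-3)*2 = -6
c*d = (-2)*1 = -2
af - be + cd = 12 - (-6) + (-2)
= 16


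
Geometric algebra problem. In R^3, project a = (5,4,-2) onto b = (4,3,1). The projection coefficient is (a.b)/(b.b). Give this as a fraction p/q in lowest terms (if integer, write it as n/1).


Projection coefficient = (a . b) / (b . b)
a . b = 5*4 + 4*3 + (-2)*1
= 20 + 12 + (-2) = 30
b . b = 4^2 + 3^2 + 1^2
= 16 + 9 + 1 = 26
Coefficient = 30/26
In lowest terms: 15/13


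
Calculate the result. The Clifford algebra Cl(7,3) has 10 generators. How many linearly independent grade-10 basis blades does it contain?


Number of grade-k basis blades in Cl(p,q) with n = p + q is C(n, k).
n = 7 + 3 = 10
C(10, 10) = 10! / (10! * 0!)
= 3628800 / (3628800 * 1)
= 1


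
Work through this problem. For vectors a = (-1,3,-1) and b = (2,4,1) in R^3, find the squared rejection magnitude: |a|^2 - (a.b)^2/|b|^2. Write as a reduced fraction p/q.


|a|^2 = (-1)^2 + 3^2 + (-1)^2 = 11
|b|^2 = 2^2 + 4^2 + 1^2 = 21
a . b = (-1)*2 + 3*4 + (-1)*1 = 9
(a.b)^2 = 9^2 = 81
|rej|^2 = 11 - 81/21
= (231 - 81)/21
= 150/21
In lowest terms: 50/7


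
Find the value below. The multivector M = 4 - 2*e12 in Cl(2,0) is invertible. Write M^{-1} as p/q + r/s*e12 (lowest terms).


M = 4 - 2*e12, where e12^2 = -1.
Since M commutes with its reverse ~M = a - b*e12, M * ~M = a^2 - b^2*e12^2 = a^2 + b^2.
So M^{-1} = ~M / (a^2 + b^2) = (a - b*e12)/(a^2 + b^2).
a^2 + b^2 = 16 + 4 = 20
Scalar part = 4/20 = 1/5
Bivector coeff = 2/20 = 1/10
M^{-1} = 1/5 + 1/10*e12


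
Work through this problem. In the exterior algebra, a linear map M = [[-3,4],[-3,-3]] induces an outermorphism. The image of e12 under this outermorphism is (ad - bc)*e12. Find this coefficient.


The outermorphism of a linear map f sends e1^e2 to f(e1)^f(e2).
f(e1) = -3*e1 - 3*e2
f(e2) = 4*e1 - 3*e2
f(e1) ^ f(e2) = (-3*e1 - 3*e2) ^ (4*e1 - 3*e2)
= (-3)*(-3)*e12 + (-3)*4*e21
= (9 - (-12))*e12
= 21*e12
Coefficient = 21


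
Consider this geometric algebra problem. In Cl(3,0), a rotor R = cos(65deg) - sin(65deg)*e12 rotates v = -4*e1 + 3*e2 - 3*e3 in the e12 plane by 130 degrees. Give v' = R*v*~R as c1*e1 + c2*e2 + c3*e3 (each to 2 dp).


Rotor R = cos(65deg) - sin(65deg)*e12
Rotation angle theta = 2 * 65 = 130 degrees in the e12 plane (e1 -> e2).
The component perpendicular to the plane (e3) is invariant: v'_3 = v3 = -3.00
cos(130deg) = -0.6428, sin(130deg) = 0.7660
v'_1 = v1*cos(theta) - v2*sin(theta) = -4*(-0.6428) - 3*0.7660 = 0.27
v'_2 = v1*sin(theta) + v2*cos(theta) = -4*0.7660 + 3*(-0.6428) = -4.99
v' = 0.27*e1 - 4.99*e2 - 3.00*e3


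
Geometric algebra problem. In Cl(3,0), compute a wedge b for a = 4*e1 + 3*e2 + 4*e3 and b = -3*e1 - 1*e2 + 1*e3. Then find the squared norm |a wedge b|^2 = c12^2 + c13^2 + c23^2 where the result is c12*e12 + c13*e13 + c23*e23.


a wedge b = (a1*b2 - a2*b1)*e12 + (a1*b3 - a3*b1)*e13 + (a2*b3 - a3*b2)*e23
e12 coeff: 4*(-1) - 3*(-3) = -4 - (-9) = 5
e13 coeff: 4*1 - 4*(-3) = 4 - (-12) = 16
e23 coeff: 3*1 - 4*(-1) = 3 - (-4) = 7
|a wedge b|^2 = 5^2 + 16^2 + 7^2
= 25 + 256 + 49
= 330


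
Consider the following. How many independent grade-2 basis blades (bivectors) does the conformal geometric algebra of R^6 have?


The conformal model of R^6 uses Cl(7,1) with m = 6 + 2 = 8 generators.
Number of grade-2 blades = C(m, 2) = C(8, 2)
= 8*7/2 = 28


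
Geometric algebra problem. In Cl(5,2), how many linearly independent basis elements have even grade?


Even subalgebra dimension = 2^(n-1)
n = 5 + 2 = 7
2^(7 - 1) = 2^6 = 64
Verification: sum of C(7,k) for even k = 1 + 21 + 35 + 7 = 64
Result = 64


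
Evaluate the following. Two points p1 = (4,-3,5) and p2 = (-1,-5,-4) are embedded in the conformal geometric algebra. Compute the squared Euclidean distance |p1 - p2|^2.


p1 - p2 = (5, 2, 9)
|p1 - p2|^2 = 5^2 + 2^2 + 9^2
= 25 + 4 + 81
= 110


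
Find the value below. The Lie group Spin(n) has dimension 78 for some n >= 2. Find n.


dim Spin(n) = dim so(n) = n(n-1)/2.
Solve n(n-1)/2 = 78, i.e. n^2 - n - 156 = 0.
Discriminant = 1 + 8*78 = 625
n = (1 + sqrt(625))/2 = (1 + 25)/2 = 13


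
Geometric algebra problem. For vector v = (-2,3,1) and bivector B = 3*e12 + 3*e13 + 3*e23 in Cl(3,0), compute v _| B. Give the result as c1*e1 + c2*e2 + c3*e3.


Left contraction v _| B = <vB>_1 (grade-1 part of the geometric product vB).
Using e1_|e12 = e2, e2_|e12 = -e1, e1_|e13 = e3, e3_|e13 = -e1, e2_|e23 = e3, e3_|e23 = -e2:
e1 coeff: -v2*b12 - v3*b13 = -(3)*(3) - (1)*(3) = -12
e2 coeff: v1*b12 - v3*b23 = (-2)*(3) - (1)*(3) = -9
e3 coeff: v1*b13 + v2*b23 = (-2)*(3) + (3)*(3) = 3
v _| B = -12*e1 - 9*e2 + 3*e3


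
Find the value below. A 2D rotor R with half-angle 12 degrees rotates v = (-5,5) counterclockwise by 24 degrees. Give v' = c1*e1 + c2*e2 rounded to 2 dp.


Rotor R = cos(12deg) - sin(12deg)*e12
Rotation angle theta = 2 * 12 = 24 degrees
v' = R*v*~R rotates v by theta.
cos(24deg) = 0.9135, sin(24deg) = 0.4067
v'_1 = -5*cos(24deg) - 5*sin(24deg)
= -5*0.9135 - 5*0.4067
= -6.60
v'_2 = -5*sin(24deg) + 5*cos(24deg)
= -5*0.4067 + 5*0.9135
= 2.53
v' = -6.60*e1 + 2.53*e2


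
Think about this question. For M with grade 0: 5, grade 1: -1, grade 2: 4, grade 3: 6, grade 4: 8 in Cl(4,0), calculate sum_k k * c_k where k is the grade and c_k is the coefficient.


Grade-weighted sum = sum of grade_k * coefficient_k
0*5 = 0
1*(-1) = -1
2*4 = 8
3*6 = 18
4*8 = 32
Total = 0 + (-1) + 8 + 18 + 32 = 57


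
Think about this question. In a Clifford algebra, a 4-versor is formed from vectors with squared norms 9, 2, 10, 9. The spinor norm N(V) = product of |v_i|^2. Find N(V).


Spinor norm N(V) = |v1|^2 * |v2|^2 * ... * |v4|^2
= 9 * 2 * 10 * 9
Running product: 9, 18, 180, 1620
N(V) = 1620


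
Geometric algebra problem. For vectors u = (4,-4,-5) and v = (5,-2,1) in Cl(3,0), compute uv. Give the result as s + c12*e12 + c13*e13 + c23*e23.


In Cl(3,0): e_i^2 = 1, e_ie_j = -e_je_i for i != j.
Scalar part = u . v = 4*5 + (-4)*(-2) + (-5)*1
= 20 + 8 + (-5) = 23
e12 coeff = 4*(-2) - (-4)*5 = -8 - (-20) = 12
e13 coeff = 4*1 - (-5)*5 = 4 - (-25) = 29
e23 coeff = (-4)*1 - (-5)*(-2) = -4 - 10 = -14
uv = 23 + 12*e12 + 29*e13 - 14*e23


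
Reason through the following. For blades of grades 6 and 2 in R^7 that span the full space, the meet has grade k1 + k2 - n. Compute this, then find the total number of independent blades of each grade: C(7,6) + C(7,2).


Meet grade = grade(A) + grade(B) - n
= 6 + 2 - 7 = 1
C(7,6) = 7
C(7,2) = 21
dim_A + dim_B = 7 + 21 = 28


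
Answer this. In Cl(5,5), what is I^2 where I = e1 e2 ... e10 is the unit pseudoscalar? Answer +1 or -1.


The pseudoscalar I = e1...e_n (product of all n generators) of Cl(p,q) satisfies I^2 = (-1)^(q + n(n-1)/2).
p = 5, q = 5, n = p + q = 10
n(n-1)/2 = 10 * 9 / 2 = 45
Exponent = q + n(n-1)/2 = 5 + 45 = 50
I^2 = (-1)^50 = +1


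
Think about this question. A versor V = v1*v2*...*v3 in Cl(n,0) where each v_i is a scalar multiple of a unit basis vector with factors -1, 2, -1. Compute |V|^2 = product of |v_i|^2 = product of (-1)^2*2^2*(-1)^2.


Each vector v_i has |v_i|^2 = s_i^2
Squared scales: (-1)^2 = 1, 2^2 = 4, (-1)^2 = 1
|V|^2 = 1 * 4 * 1
= 4


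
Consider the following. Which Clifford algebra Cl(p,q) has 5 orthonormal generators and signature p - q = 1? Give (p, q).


We need p + q = 5 and p - q = 1.
Adding: 2p = 5 + 1 = 6, so p = 3.
Then q = 5 - 3 = 2.
(p, q) = (3, 2)


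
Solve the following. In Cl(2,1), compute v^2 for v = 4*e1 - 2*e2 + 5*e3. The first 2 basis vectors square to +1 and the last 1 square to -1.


v^2 = sum of c_i^2 * e_i^2
Positive signature terms (e_i^2 = +1): 4^2 + (-2)^2 = 20
Negative signature terms (e_j^2 = -1): 5^2 = 25
v^2 = 20 - 25 = -5


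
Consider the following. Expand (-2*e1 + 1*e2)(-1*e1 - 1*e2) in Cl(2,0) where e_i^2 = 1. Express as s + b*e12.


Expand: (-2*e1 + 1*e2)(-1*e1 - 1*e2)
= (-2)*(-1)*e1e1 + (-2)*(-1)*e1e2 + 1*(-1)*e2e1 + 1*(-1)*e2e2
Using e1^2 = e2^2 = 1, e2e1 = -e1e2:
Scalar part s = (-2)*(-1) + 1*(-1) = 2 + (-1) = 1
Bivector part b = (-2)*(-1) - 1*(-1) = 2 - (-1) = 3
uv = 1 + 3*e12


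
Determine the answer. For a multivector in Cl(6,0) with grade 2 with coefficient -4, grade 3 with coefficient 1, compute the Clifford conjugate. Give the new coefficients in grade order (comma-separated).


Clifford conjugate sign for grade k: (-1)^(k(k+1)/2)
Grade 2: (-1)^(2*3/2) = (-1)^3 = -1, coeff -4 -> 4
Grade 3: (-1)^(3*4/2) = (-1)^6 = 1, coeff 1 -> 1
Conjugated coefficients: 4, 1


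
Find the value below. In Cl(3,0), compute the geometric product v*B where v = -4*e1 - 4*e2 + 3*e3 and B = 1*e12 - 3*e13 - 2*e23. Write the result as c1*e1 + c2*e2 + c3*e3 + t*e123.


vB has grade-1 (vector) and grade-3 (trivector) parts: vB = (v _| B) + (v ^ B).
Vector part <vB>_1:
  e1: -v2*b12 - v3*b13 = -(-4)*(1) - (3)*(-3) = 13
  e2: v1*b12 - v3*b23 = (-4)*(1) - (3)*(-2) = 2
  e3: v1*b13 + v2*b23 = (-4)*(-3) + (-4)*(-2) = 20
Trivector part <vB>_3:
  e123: v1*b23 - v2*b13 + v3*b12 = (-4)*(-2) - (-4)*(-3) + (3)*(1) = -1
vB = 13*e1 + 2*e2 + 20*e3 - 1*e123


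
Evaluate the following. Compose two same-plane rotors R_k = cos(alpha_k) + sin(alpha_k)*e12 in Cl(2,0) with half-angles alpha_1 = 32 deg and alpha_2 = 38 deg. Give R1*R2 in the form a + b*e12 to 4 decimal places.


Same-plane rotors commute and their half-angles add:
R1*R2 = cos(a1 + a2) + sin(a1 + a2)*e12.
a1 + a2 = 32 + 38 = 70 deg
cos(70 deg) = 0.3420
sin(70 deg) = 0.9397
R1*R2 = 0.3420 + 0.9397*e12


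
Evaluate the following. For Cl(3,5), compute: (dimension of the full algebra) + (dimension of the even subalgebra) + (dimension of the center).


n = 3 + 5 = 8
Total dim = 2^8 = 256
Even subalgebra dim = 2^7 = 128
n is even, so center dim = 1
Sum = 256 + 128 + 1 = 385


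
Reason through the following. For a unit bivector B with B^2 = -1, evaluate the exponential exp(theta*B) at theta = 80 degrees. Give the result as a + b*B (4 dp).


For a unit bivector B with B^2 = -1, the exponential series gives
e^(theta*B) = cos(theta) + sin(theta)*B (the GA analogue of Euler's formula).
theta = 80 degrees = 1.396263 rad
cos(80 deg) = 0.1736
sin(80 deg) = 0.9848
exp(theta*B) = 0.1736 + 0.9848*B


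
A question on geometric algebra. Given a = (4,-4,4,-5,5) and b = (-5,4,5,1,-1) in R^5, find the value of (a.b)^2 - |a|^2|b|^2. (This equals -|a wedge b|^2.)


a . b = 4*(-5) + (-4)*4 + 4*5 + (-5)*1 + 5*(-1)
= -20 + (-16) + 20 + (-5) + (-5) = -26
|a|^2 = 4^2 + (-4)^2 + 4^2 + (-5)^2 + 5^2 = 98
|b|^2 = (-5)^2 + 4^2 + 5^2 + 1^2 + (-1)^2 = 68
(a.b)^2 = (-26)^2 = 676
|a|^2 * |b|^2 = 98 * 68 = 6664
Result = 676 - 6664 = -5988


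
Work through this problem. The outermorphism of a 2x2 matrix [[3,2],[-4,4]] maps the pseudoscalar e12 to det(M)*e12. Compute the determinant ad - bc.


The outermorphism of a linear map f sends e1^e2 to f(e1)^f(e2).
f(e1) = 3*e1 - 4*e2
f(e2) = 2*e1 + 4*e2
f(e1) ^ f(e2) = (3*e1 - 4*e2) ^ (2*e1 + 4*e2)
= 3*4*e12 + (-4)*2*e21
= (12 - (-8))*e12
= 20*e12
Coefficient = 20


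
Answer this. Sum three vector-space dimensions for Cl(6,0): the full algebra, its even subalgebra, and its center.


n = 6 + 0 = 6
Total dim = 2^6 = 64
Even subalgebra dim = 2^5 = 32
n is even, so center dim = 1
Sum = 64 + 32 + 1 = 97


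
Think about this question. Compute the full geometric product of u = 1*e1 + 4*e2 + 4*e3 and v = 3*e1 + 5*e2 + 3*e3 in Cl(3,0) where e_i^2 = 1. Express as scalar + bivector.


In Cl(3,0): e_i^2 = 1, e_ie_j = -e_je_i for i != j.
Scalar part = u . v = 1*3 + 4*5 + 4*3
= 3 + 20 + 12 = 35
e12 coeff = 1*5 - 4*3 = 5 - 12 = -7
e13 coeff = 1*3 - 4*3 = 3 - 12 = -9
e23 coeff = 4*3 - 4*5 = 12 - 20 = -8
uv = 35 - 7*e12 - 9*e13 - 8*e23


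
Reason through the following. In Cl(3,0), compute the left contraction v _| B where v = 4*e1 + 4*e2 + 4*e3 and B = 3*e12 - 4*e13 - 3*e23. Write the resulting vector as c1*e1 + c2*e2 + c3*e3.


Left contraction v _| B = <vB>_1 (grade-1 part of the geometric product vB).
Using e1_|e12 = e2, e2_|e12 = -e1, e1_|e13 = e3, e3_|e13 = -e1, e2_|e23 = e3, e3_|e23 = -e2:
e1 coeff: -v2*b12 - v3*b13 = -(4)*(3) - (4)*(-4) = 4
e2 coeff: v1*b12 - v3*b23 = (4)*(3) - (4)*(-3) = 24
e3 coeff: v1*b13 + v2*b23 = (4)*(-4) + (4)*(-3) = -28
v _| B = 4*e1 + 24*e2 - 28*e3


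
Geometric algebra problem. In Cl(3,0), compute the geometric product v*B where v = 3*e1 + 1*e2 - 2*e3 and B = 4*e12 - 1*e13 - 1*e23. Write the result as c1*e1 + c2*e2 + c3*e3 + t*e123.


vB has grade-1 (vector) and grade-3 (trivector) parts: vB = (v _| B) + (v ^ B).
Vector part <vB>_1:
  e1: -v2*b12 - v3*b13 = -(1)*(4) - (-2)*(-1) = -6
  e2: v1*b12 - v3*b23 = (3)*(4) - (-2)*(-1) = 10
  e3: v1*b13 + v2*b23 = (3)*(-1) + (1)*(-1) = -4
Trivector part <vB>_3:
  e123: v1*b23 - v2*b13 + v3*b12 = (3)*(-1) - (1)*(-1) + (-2)*(4) = -10
vB = -6*e1 + 10*e2 - 4*e3 - 10*e123


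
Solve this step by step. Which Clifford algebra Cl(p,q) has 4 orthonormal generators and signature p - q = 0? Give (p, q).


We need p + q = 4 and p - q = 0.
Adding: 2p = 4 + 0 = 4, so p = 2.
Then q = 4 - 2 = 2.
(p, q) = (2, 2)


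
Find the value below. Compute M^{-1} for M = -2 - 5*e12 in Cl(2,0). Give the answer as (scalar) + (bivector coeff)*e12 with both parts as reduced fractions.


M = -2 - 5*e12, where e12^2 = -1.
Since M commutes with its reverse ~M = a - b*e12, M * ~M = a^2 - b^2*e12^2 = a^2 + b^2.
So M^{-1} = ~M / (a^2 + b^2) = (a - b*e12)/(a^2 + b^2).
a^2 + b^2 = 4 + 25 = 29
Scalar part = -2/29 = -2/29
Bivector coeff = 5/29 = 5/29
M^{-1} = -2/29 + 5/29*e12


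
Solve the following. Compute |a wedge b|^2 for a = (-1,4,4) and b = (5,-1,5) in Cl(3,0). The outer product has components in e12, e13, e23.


a wedge b = (a1*b2 - a2*b1)*e12 + (a1*b3 - a3*b1)*e13 + (a2*b3 - a3*b2)*e23
e12 coeff: (-1)*(-1) - 4*5 = 1 - 20 = -19
e13 coeff: (-1)*5 - 4*5 = -5 - 20 = -25
e23 coeff: 4*5 - 4*(-1) = 20 - (-4) = 24
|a wedge b|^2 = (-19)^2 + (-25)^2 + 24^2
= 361 + 625 + 576
= 1562


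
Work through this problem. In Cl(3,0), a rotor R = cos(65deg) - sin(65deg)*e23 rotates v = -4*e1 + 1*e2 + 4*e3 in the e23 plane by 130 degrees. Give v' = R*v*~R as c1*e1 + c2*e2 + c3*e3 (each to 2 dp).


Rotor R = cos(65deg) - sin(65deg)*e23
Rotation angle theta = 2 * 65 = 130 degrees in the e23 plane (e2 -> e3).
The component perpendicular to the plane (e1) is invariant: v'_1 = v1 = -4.00
cos(130deg) = -0.6428, sin(130deg) = 0.7660
v'_2 = v2*cos(theta) - v3*sin(theta) = 1*(-0.6428) - 4*0.7660 = -3.71
v'_3 = v2*sin(theta) + v3*cos(theta) = 1*0.7660 + 4*(-0.6428) = -1.81
v' = -4.00*e1 - 3.71*e2 - 1.81*e3


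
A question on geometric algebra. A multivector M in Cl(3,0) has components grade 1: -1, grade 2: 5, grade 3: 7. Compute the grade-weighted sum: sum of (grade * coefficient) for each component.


Grade-weighted sum = sum of grade_k * coefficient_k
1*(-1) = -1
2*5 = 10
3*7 = 21
Total = -1 + 10 + 21 = 30


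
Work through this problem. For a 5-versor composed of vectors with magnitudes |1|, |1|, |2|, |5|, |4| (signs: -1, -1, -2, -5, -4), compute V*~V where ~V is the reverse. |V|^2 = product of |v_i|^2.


Each vector v_i has |v_i|^2 = s_i^2
Squared scales: (-1)^2 = 1, (-1)^2 = 1, (-2)^2 = 4, (-5)^2 = 25, (-4)^2 = 16
|V|^2 = 1 * 1 * 4 * 25 * 16
= 1600


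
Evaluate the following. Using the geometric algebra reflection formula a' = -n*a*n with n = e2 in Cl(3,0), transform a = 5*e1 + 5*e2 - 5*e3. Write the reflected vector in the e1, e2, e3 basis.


Reflection formula: a' = -n*a*n, with n = e2 (unit vector, n^2 = 1).
For reflection through hyperplane perp to e2:
The component along e2 flips sign, others stay.
a = (5, 5, -5)
a' = (5, -5, -5)
a' = 5*e1 - 5*e2 - 5*e3


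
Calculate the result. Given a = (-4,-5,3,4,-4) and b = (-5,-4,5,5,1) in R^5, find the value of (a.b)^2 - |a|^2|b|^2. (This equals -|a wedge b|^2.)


a . b = (-4)*(-5) + (-5)*(-4) + 3*5 + 4*5 + (-4)*1
= 20 + 20 + 15 + 20 + (-4) = 71
|a|^2 = (-4)^2 + (-5)^2 + 3^2 + 4^2 + (-4)^2 = 82
|b|^2 = (-5)^2 + (-4)^2 + 5^2 + 5^2 + 1^2 = 92
(a.b)^2 = 71^2 = 5041
|a|^2 * |b|^2 = 82 * 92 = 7544
Result = 5041 - 7544 = -2503


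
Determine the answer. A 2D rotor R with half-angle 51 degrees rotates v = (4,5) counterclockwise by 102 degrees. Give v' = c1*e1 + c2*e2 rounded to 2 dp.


Rotor R = cos(51deg) - sin(51deg)*e12
Rotation angle theta = 2 * 51 = 102 degrees
v' = R*v*~R rotates v by theta.
cos(102deg) = -0.2079, sin(102deg) = 0.9781
v'_1 = 4*cos(102deg) - 5*sin(102deg)
= 4*(-0.2079) - 5*0.9781
= -5.72
v'_2 = 4*sin(102deg) + 5*cos(102deg)
= 4*0.9781 + 5*(-0.2079)
= 2.87
v' = -5.72*e1 + 2.87*e2


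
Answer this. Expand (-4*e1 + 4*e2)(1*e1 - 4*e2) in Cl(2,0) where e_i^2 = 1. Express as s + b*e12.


Expand: (-4*e1 + 4*e2)(1*e1 - 4*e2)
= (-4)*1*e1e1 + (-4)*(-4)*e1e2 + 4*1*e2e1 + 4*(-4)*e2e2
Using e1^2 = e2^2 = 1, e2e1 = -e1e2:
Scalar part s = (-4)*1 + 4*(-4) = -4 + (-16) = -20
Bivector part b = (-4)*(-4) - 4*1 = 16 - 4 = 12
uv = -20 + 12*e12


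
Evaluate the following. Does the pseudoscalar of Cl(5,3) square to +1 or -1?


The pseudoscalar I = e1...e_n (product of all n generators) of Cl(p,q) satisfies I^2 = (-1)^(q + n(n-1)/2).
p = 5, q = 3, n = p + q = 8
n(n-1)/2 = 8 * 7 / 2 = 28
Exponent = q + n(n-1)/2 = 3 + 28 = 31
I^2 = (-1)^31 = -1


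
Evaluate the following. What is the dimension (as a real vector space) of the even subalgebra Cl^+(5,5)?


Even subalgebra dimension = 2^(n-1)
n = 5 + 5 = 10
2^(10 - 1) = 2^9 = 512
Verification: sum of C(10,k) for even k = 1 + 45 + 210 + 210 + 45 + 1 = 512
Result = 512


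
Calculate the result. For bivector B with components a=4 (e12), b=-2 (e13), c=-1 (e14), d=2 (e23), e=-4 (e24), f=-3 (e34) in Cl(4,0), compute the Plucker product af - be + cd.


Plucker relation: af - be + cd
a*f = 4*(-3) = -12
b*e = (-2)*(-4) = 8
c*d = (-1)*2 = -2
af - be + cd = -12 - 8 + (-2)
= -22


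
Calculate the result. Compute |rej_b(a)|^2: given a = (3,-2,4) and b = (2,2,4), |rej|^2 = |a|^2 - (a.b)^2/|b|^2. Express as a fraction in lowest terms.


|a|^2 = 3^2 + (-2)^2 + 4^2 = 29
|b|^2 = 2^2 + 2^2 + 4^2 = 24
a . b = 3*2 + (-2)*2 + 4*4 = 18
(a.b)^2 = 18^2 = 324
|rej|^2 = 29 - 324/24
= (696 - 324)/24
= 372/24
In lowest terms: 31/2


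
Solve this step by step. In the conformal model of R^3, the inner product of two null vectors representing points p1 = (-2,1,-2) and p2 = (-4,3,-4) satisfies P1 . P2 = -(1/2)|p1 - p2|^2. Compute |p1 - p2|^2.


p1 - p2 = (2, -2, 2)
|p1 - p2|^2 = 2^2 + (-2)^2 + 2^2
= 4 + 4 + 4
= 12


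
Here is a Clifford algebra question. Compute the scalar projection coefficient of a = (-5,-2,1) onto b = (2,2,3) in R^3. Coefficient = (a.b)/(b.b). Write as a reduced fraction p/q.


Projection coefficient = (a . b) / (b . b)
a . b = (-5)*2 + (-2)*2 + 1*3
= -10 + (-4) + 3 = -11
b . b = 2^2 + 2^2 + 3^2
= 4 + 4 + 9 = 17
Coefficient = -11/17
In lowest terms: -11/17


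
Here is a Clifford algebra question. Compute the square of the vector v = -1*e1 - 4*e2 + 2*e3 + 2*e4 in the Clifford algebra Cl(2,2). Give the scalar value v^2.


v^2 = sum of c_i^2 * e_i^2
Positive signature terms (e_i^2 = +1): (-1)^2 + (-4)^2 = 17
Negative signature terms (e_j^2 = -1): 2^2 + 2^2 = 8
v^2 = 17 - 8 = 9


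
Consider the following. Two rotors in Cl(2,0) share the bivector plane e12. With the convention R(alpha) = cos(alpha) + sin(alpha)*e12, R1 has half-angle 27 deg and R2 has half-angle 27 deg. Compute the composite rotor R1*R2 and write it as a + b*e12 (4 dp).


Same-plane rotors commute and their half-angles add:
R1*R2 = cos(a1 + a2) + sin(a1 + a2)*e12.
a1 + a2 = 27 + 27 = 54 deg
cos(54 deg) = 0.5878
sin(54 deg) = 0.8090
R1*R2 = 0.5878 + 0.8090*e12


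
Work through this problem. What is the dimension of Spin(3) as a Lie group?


Spin(n) double-covers SO(n); both have Lie algebra so(n) of dimension n(n-1)/2.
n = 3
n(n-1) = 3 * 2 = 6
dim Spin(3) = 6/2 = 3


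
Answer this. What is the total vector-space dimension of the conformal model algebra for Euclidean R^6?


The conformal model of R^6 uses Cl(7,1): the 6 Euclidean generators plus two extra orthogonal generators e+ (e+^2 = +1) and e- (e-^2 = -1), from which the null vectors e0, einf are built.
Number of generators m = 6 + 2 = 8.
dim Cl(p,q) = 2^m = 2^8 = 256


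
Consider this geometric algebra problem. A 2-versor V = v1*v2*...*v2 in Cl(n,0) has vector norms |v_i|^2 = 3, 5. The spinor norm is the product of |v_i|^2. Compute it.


Spinor norm N(V) = |v1|^2 * |v2|^2 * ... * |v2|^2
= 3 * 5
Running product: 3, 15
N(V) = 15


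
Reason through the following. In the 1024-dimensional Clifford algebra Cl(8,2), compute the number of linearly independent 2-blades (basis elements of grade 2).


Number of grade-k basis blades in Cl(p,q) with n = p + q is C(n, k).
n = 8 + 2 = 10
C(10, 2) = 10! / (2! * 8!)
= 3628800 / (2 * 40320)
= 45


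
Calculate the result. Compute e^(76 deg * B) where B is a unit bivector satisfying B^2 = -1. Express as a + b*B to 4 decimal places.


For a unit bivector B with B^2 = -1, the exponential series gives
e^(theta*B) = cos(theta) + sin(theta)*B (the GA analogue of Euler's formula).
theta = 76 degrees = 1.32645 rad
cos(76 deg) = 0.2419
sin(76 deg) = 0.9703
exp(theta*B) = 0.2419 + 0.9703*B


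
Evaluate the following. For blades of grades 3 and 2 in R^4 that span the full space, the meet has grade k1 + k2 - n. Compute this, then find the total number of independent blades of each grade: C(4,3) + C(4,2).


Meet grade = grade(A) + grade(B) - n
= 3 + 2 - 4 = 1
C(4,3) = 4
C(4,2) = 6
dim_A + dim_B = 4 + 6 = 10


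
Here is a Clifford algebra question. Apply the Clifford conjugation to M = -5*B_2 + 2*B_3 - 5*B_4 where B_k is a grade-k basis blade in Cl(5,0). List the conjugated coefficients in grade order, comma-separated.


Clifford conjugate sign for grade k: (-1)^(k(k+1)/2)
Grade 2: (-1)^(2*3/2) = (-1)^3 = -1, coeff -5 -> 5
Grade 3: (-1)^(3*4/2) = (-1)^6 = 1, coeff 2 -> 2
Grade 4: (-1)^(4*5/2) = (-1)^10 = 1, coeff -5 -> -5
Conjugated coefficients: 5, 2, -5


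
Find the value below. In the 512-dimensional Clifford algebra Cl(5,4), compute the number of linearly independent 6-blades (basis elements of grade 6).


Number of grade-k basis blades in Cl(p,q) with n = p + q is C(n, k).
n = 5 + 4 = 9
C(9, 6) = 9! / (6! * 3!)
= 362880 / (720 * 6)
= 84


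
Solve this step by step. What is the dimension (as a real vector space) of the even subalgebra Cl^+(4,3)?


Even subalgebra dimension = 2^(n-1)
n = 4 + 3 = 7
2^(7 - 1) = 2^6 = 64
Verification: sum of C(7,k) for even k = 1 + 21 + 35 + 7 = 64
Result = 64


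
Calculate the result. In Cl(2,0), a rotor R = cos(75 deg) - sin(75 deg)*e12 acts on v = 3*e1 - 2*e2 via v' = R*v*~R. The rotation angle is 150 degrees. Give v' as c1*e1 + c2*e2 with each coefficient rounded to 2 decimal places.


Rotor R = cos(75deg) - sin(75deg)*e12
Rotation angle theta = 2 * 75 = 150 degrees
v' = R*v*~R rotates v by theta.
cos(150deg) = -0.8660, sin(150deg) = 0.5000
v'_1 = 3*cos(150deg) - (-2)*sin(150deg)
= 3*(-0.8660) - (-2)*0.5000
= -1.60
v'_2 = 3*sin(150deg) + (-2)*cos(150deg)
= 3*0.5000 + (-2)*(-0.8660)
= 3.23
v' = -1.60*e1 + 3.23*e2


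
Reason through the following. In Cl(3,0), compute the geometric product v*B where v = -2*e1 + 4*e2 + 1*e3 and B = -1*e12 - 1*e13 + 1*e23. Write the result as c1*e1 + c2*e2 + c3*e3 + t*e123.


vB has grade-1 (vector) and grade-3 (trivector) parts: vB = (v _| B) + (v ^ B).
Vector part <vB>_1:
  e1: -v2*b12 - v3*b13 = -(4)*(-1) - (1)*(-1) = 5
  e2: v1*b12 - v3*b23 = (-2)*(-1) - (1)*(1) = 1
  e3: v1*b13 + v2*b23 = (-2)*(-1) + (4)*(1) = 6
Trivector part <vB>_3:
  e123: v1*b23 - v2*b13 + v3*b12 = (-2)*(1) - (4)*(-1) + (1)*(-1) = 1
vB = 5*e1 + 1*e2 + 6*e3 + 1*e123


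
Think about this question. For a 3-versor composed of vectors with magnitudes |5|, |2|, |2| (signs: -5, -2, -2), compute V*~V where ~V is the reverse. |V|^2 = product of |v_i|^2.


Each vector v_i has |v_i|^2 = s_i^2
Squared scales: (-5)^2 = 25, (-2)^2 = 4, (-2)^2 = 4
|V|^2 = 25 * 4 * 4
= 400


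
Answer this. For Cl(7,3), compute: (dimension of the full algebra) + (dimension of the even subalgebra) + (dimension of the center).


n = 7 + 3 = 10
Total dim = 2^10 = 1024
Even subalgebra dim = 2^9 = 512
n is even, so center dim = 1
Sum = 1024 + 512 + 1 = 1537


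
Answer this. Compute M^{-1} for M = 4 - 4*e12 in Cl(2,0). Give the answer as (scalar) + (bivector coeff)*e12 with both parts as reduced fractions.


M = 4 - 4*e12, where e12^2 = -1.
Since M commutes with its reverse ~M = a - b*e12, M * ~M = a^2 - b^2*e12^2 = a^2 + b^2.
So M^{-1} = ~M / (a^2 + b^2) = (a - b*e12)/(a^2 + b^2).
a^2 + b^2 = 16 + 16 = 32
Scalar part = 4/32 = 1/8
Bivector coeff = 4/32 = 1/8
M^{-1} = 1/8 + 1/8*e12


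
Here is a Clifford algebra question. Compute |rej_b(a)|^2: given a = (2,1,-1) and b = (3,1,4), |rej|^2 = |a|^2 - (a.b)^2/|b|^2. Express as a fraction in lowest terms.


|a|^2 = 2^2 + 1^2 + (-1)^2 = 6
|b|^2 = 3^2 + 1^2 + 4^2 = 26
a . b = 2*3 + 1*1 + (-1)*4 = 3
(a.b)^2 = 3^2 = 9
|rej|^2 = 6 - 9/26
= (156 - 9)/26
= 147/26
In lowest terms: 147/26


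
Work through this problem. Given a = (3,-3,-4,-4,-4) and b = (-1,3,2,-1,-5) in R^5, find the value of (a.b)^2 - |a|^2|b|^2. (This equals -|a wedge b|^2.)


a . b = 3*(-1) + (-3)*3 + (-4)*2 + (-4)*(-1) + (-4)*(-5)
= -3 + (-9) + (-8) + 4 + 20 = 4
|a|^2 = 3^2 + (-3)^2 + (-4)^2 + (-4)^2 + (-4)^2 = 66
|b|^2 = (-1)^2 + 3^2 + 2^2 + (-1)^2 + (-5)^2 = 40
(a.b)^2 = 4^2 = 16
|a|^2 * |b|^2 = 66 * 40 = 2640
Result = 16 - 2640 = -2624


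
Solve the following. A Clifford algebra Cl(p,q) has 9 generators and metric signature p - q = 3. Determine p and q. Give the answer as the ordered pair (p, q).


We need p + q = 9 and p - q = 3.
Adding: 2p = 9 + 3 = 12, so p = 6.
Then q = 9 - 6 = 3.
(p, q) = (6, 3)


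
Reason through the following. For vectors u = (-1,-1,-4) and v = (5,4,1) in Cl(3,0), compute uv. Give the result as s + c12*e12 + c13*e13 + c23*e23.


In Cl(3,0): e_i^2 = 1, e_ie_j = -e_je_i for i != j.
Scalar part = u . v = (-1)*5 + (-1)*4 + (-4)*1
= -5 + (-4) + (-4) = -13
e12 coeff = (-1)*4 - (-1)*5 = -4 - (-5) = 1
e13 coeff = (-1)*1 - (-4)*5 = -1 - (-20) = 19
e23 coeff = (-1)*1 - (-4)*4 = -1 - (-16) = 15
uv = -13 + 1*e12 + 19*e13 + 15*e23


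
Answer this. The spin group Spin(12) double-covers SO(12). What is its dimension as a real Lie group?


Spin(n) double-covers SO(n); both have Lie algebra so(n) of dimension n(n-1)/2.
n = 12
n(n-1) = 12 * 11 = 132
dim Spin(12) = 132/2 = 66


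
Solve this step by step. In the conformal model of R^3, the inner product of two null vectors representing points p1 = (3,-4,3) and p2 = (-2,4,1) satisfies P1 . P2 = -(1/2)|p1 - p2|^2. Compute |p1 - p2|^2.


p1 - p2 = (5, -8, 2)
|p1 - p2|^2 = 5^2 + (-8)^2 + 2^2
= 25 + 64 + 4
= 93


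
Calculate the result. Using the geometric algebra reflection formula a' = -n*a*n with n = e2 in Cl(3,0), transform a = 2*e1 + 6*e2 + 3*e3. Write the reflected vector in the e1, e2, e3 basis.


Reflection formula: a' = -n*a*n, with n = e2 (unit vector, n^2 = 1).
For reflection through hyperplane perp to e2:
The component along e2 flips sign, others stay.
a = (2, 6, 3)
a' = (2, -6, 3)
a' = 2*e1 - 6*e2 + 3*e3


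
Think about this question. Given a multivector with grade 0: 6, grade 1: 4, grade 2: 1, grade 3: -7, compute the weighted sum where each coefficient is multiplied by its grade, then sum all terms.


Grade-weighted sum = sum of grade_k * coefficient_k
0*6 = 0
1*4 = 4
2*1 = 2
3*(-7) = -21
Total = 0 + 4 + 2 + (-21) = -15


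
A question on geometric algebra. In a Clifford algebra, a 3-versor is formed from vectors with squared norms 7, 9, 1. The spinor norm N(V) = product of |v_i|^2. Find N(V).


Spinor norm N(V) = |v1|^2 * |v2|^2 * ... * |v3|^2
= 7 * 9 * 1
Running product: 7, 63, 63
N(V) = 63


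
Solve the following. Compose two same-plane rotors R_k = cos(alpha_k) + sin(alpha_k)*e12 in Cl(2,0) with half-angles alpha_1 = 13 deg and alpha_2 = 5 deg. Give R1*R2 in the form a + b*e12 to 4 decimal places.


Same-plane rotors commute and their half-angles add:
R1*R2 = cos(a1 + a2) + sin(a1 + a2)*e12.
a1 + a2 = 13 + 5 = 18 deg
cos(18 deg) = 0.9511
sin(18 deg) = 0.3090
R1*R2 = 0.9511 + 0.3090*e12


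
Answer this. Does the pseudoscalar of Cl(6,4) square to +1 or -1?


The pseudoscalar I = e1...e_n (product of all n generators) of Cl(p,q) satisfies I^2 = (-1)^(q + n(n-1)/2).
p = 6, q = 4, n = p + q = 10
n(n-1)/2 = 10 * 9 / 2 = 45
Exponent = q + n(n-1)/2 = 4 + 45 = 49
I^2 = (-1)^49 = -1


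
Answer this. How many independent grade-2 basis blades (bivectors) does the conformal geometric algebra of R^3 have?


The conformal model of R^3 uses Cl(4,1) with m = 3 + 2 = 5 generators.
Number of grade-2 blades = C(m, 2) = C(5, 2)
= 5*4/2 = 10


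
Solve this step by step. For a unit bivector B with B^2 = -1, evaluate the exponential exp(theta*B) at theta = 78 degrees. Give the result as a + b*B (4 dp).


For a unit bivector B with B^2 = -1, the exponential series gives
e^(theta*B) = cos(theta) + sin(theta)*B (the GA analogue of Euler's formula).
theta = 78 degrees = 1.361357 rad
cos(78 deg) = 0.2079
sin(78 deg) = 0.9781
exp(theta*B) = 0.2079 + 0.9781*B


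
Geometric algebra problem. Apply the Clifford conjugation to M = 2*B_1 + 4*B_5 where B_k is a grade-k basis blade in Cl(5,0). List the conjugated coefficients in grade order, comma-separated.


Clifford conjugate sign for grade k: (-1)^(k(k+1)/2)
Grade 1: (-1)^(1*2/2) = (-1)^1 = -1, coeff 2 -> -2
Grade 5: (-1)^(5*6/2) = (-1)^15 = -1, coeff 4 -> -4
Conjugated coefficients: -2, -4


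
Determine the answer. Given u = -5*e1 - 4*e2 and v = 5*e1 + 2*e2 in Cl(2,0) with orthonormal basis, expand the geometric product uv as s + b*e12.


Expand: (-5*e1 - 4*e2)(5*e1 + 2*e2)
= (-5)*5*e1e1 + (-5)*2*e1e2 + (-4)*5*e2e1 + (-4)*2*e2e2
Using e1^2 = e2^2 = 1, e2e1 = -e1e2:
Scalar part s = (-5)*5 + (-4)*2 = -25 + (-8) = -33
Bivector part b = (-5)*2 - (-4)*5 = -10 - (-20) = 10
uv = -33 + 10*e12


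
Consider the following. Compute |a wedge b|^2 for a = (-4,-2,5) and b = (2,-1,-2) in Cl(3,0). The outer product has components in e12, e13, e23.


a wedge b = (a1*b2 - a2*b1)*e12 + (a1*b3 - a3*b1)*e13 + (a2*b3 - a3*b2)*e23
e12 coeff: (-4)*(-1) - (-2)*2 = 4 - (-4) = 8
e13 coeff: (-4)*(-2) - 5*2 = 8 - 10 = -2
e23 coeff: (-2)*(-2) - 5*(-1) = 4 - (-5) = 9
|a wedge b|^2 = 8^2 + (-2)^2 + 9^2
= 64 + 4 + 81
= 149


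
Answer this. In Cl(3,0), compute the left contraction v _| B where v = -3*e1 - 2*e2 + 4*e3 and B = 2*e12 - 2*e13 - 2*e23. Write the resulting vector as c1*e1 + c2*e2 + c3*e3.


Left contraction v _| B = <vB>_1 (grade-1 part of the geometric product vB).
Using e1_|e12 = e2, e2_|e12 = -e1, e1_|e13 = e3, e3_|e13 = -e1, e2_|e23 = e3, e3_|e23 = -e2:
e1 coeff: -v2*b12 - v3*b13 = -(-2)*(2) - (4)*(-2) = 12
e2 coeff: v1*b12 - v3*b23 = (-3)*(2) - (4)*(-2) = 2
e3 coeff: v1*b13 + v2*b23 = (-3)*(-2) + (-2)*(-2) = 10
v _| B = 12*e1 + 2*e2 + 10*e3


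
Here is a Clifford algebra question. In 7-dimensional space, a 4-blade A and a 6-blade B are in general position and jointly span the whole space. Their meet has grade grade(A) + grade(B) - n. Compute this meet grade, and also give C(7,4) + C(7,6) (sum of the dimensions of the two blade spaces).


Meet grade = grade(A) + grade(B) - n
= 4 + 6 - 7 = 3
C(7,4) = 35
C(7,6) = 7
dim_A + dim_B = 35 + 7 = 42


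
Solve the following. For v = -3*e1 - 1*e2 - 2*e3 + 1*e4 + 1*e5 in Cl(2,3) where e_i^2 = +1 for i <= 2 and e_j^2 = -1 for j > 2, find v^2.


v^2 = sum of c_i^2 * e_i^2
Positive signature terms (e_i^2 = +1): (-3)^2 + (-1)^2 = 10
Negative signature terms (e_j^2 = -1): (-2)^2 + 1^2 + 1^2 = 6
v^2 = 10 - 6 = 4


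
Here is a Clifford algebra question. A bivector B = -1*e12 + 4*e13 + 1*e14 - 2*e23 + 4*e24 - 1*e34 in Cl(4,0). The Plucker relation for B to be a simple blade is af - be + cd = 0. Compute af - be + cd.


Plucker relation: af - be + cd
a*f = (-1)*(-1) = 1
b*e = 4*4 = 16
c*d = 1*(-2) = -2
af - be + cd = 1 - 16 + (-2)
= -17


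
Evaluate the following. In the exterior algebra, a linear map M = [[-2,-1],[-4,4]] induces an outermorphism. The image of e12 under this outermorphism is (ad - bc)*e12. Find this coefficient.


The outermorphism of a linear map f sends e1^e2 to f(e1)^f(e2).
f(e1) = -2*e1 - 4*e2
f(e2) = -1*e1 + 4*e2
f(e1) ^ f(e2) = (-2*e1 - 4*e2) ^ (-1*e1 + 4*e2)
= (-2)*4*e12 + (-4)*(-1)*e21
= (-8 - 4)*e12
= -12*e12
Coefficient = -12


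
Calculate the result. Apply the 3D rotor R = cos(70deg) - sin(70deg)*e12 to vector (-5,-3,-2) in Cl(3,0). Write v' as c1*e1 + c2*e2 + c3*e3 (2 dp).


Rotor R = cos(70deg) - sin(70deg)*e12
Rotation angle theta = 2 * 70 = 140 degrees in the e12 plane (e1 -> e2).
The component perpendicular to the plane (e3) is invariant: v'_3 = v3 = -2.00
cos(140deg) = -0.7660, sin(140deg) = 0.6428
v'_1 = v1*cos(theta) - v2*sin(theta) = -5*(-0.7660) - (-3)*0.6428 = 5.76
v'_2 = v1*sin(theta) + v2*cos(theta) = -5*0.6428 + (-3)*(-0.7660) = -0.92
v' = 5.76*e1 - 0.92*e2 - 2.00*e3


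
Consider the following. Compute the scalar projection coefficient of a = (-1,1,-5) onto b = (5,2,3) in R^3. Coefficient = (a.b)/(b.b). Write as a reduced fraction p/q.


Projection coefficient = (a . b) / (b . b)
a . b = (-1)*5 + 1*2 + (-5)*3
= -5 + 2 + (-15) = -18
b . b = 5^2 + 2^2 + 3^2
= 25 + 4 + 9 = 38
Coefficient = -18/38
In lowest terms: -9/19


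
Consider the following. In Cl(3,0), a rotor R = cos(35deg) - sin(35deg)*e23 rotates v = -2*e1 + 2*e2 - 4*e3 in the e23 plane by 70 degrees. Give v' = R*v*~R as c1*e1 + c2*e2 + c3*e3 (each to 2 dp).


Rotor R = cos(35deg) - sin(35deg)*e23
Rotation angle theta = 2 * 35 = 70 degrees in the e23 plane (e2 -> e3).
The component perpendicular to the plane (e1) is invariant: v'_1 = v1 = -2.00
cos(70deg) = 0.3420, sin(70deg) = 0.9397
v'_2 = v2*cos(theta) - v3*sin(theta) = 2*0.3420 - (-4)*0.9397 = 4.44
v'_3 = v2*sin(theta) + v3*cos(theta) = 2*0.9397 + (-4)*0.3420 = 0.51
v' = -2.00*e1 + 4.44*e2 + 0.51*e3


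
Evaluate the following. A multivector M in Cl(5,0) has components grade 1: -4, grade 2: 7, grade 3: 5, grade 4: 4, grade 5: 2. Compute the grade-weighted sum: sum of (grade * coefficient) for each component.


Grade-weighted sum = sum of grade_k * coefficient_k
1*(-4) = -4
2*7 = 14
3*5 = 15
4*4 = 16
5*2 = 10
Total = -4 + 14 + 15 + 16 + 10 = 51


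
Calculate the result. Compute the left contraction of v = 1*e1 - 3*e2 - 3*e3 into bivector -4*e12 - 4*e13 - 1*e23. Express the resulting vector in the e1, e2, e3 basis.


Left contraction v _| B = <vB>_1 (grade-1 part of the geometric product vB).
Using e1_|e12 = e2, e2_|e12 = -e1, e1_|e13 = e3, e3_|e13 = -e1, e2_|e23 = e3, e3_|e23 = -e2:
e1 coeff: -v2*b12 - v3*b13 = -(-3)*(-4) - (-3)*(-4) = -24
e2 coeff: v1*b12 - v3*b23 = (1)*(-4) - (-3)*(-1) = -7
e3 coeff: v1*b13 + v2*b23 = (1)*(-4) + (-3)*(-1) = -1
v _| B = -24*e1 - 7*e2 - 1*e3


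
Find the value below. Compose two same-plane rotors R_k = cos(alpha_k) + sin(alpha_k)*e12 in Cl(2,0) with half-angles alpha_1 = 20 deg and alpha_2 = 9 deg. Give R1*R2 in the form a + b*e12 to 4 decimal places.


Same-plane rotors commute and their half-angles add:
R1*R2 = cos(a1 + a2) + sin(a1 + a2)*e12.
a1 + a2 = 20 + 9 = 29 deg
cos(29 deg) = 0.8746
sin(29 deg) = 0.4848
R1*R2 = 0.8746 + 0.4848*e12


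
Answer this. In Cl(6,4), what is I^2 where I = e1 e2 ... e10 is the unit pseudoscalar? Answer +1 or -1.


The pseudoscalar I = e1...e_n (product of all n generators) of Cl(p,q) satisfies I^2 = (-1)^(q + n(n-1)/2).
p = 6, q = 4, n = p + q = 10
n(n-1)/2 = 10 * 9 / 2 = 45
Exponent = q + n(n-1)/2 = 4 + 45 = 49
I^2 = (-1)^49 = -1


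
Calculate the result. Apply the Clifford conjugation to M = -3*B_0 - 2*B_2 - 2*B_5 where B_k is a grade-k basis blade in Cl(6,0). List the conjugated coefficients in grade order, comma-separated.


Clifford conjugate sign for grade k: (-1)^(k(k+1)/2)
Grade 0: (-1)^(0*1/2) = (-1)^0 = 1, coeff -3 -> -3
Grade 2: (-1)^(2*3/2) = (-1)^3 = -1, coeff -2 -> 2
Grade 5: (-1)^(5*6/2) = (-1)^15 = -1, coeff -2 -> 2
Conjugated coefficients: -3, 2, 2
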